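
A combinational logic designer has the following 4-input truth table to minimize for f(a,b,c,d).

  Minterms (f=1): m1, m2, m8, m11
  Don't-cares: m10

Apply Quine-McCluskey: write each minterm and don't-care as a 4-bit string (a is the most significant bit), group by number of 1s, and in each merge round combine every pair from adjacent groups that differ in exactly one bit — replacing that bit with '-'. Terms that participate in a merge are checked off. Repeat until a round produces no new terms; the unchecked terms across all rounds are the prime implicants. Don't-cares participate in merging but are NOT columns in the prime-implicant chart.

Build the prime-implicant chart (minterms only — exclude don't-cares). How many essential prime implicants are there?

size-2^0 implicants → 0001  0010(✓)  1000(✓)  1010(✓)  1011(✓)
size-2^1 implicants → -010  10-0  101-
Unchecked terms (primes): -010, 0001, 10-0, 101-
Minterm coverage:
  m1 ⊆ 0001 [E]
  m2 ⊆ -010 [E]
  m8 ⊆ 10-0 [E]
  m11 ⊆ 101- [E]
E = {-010, 0001, 10-0, 101-}

4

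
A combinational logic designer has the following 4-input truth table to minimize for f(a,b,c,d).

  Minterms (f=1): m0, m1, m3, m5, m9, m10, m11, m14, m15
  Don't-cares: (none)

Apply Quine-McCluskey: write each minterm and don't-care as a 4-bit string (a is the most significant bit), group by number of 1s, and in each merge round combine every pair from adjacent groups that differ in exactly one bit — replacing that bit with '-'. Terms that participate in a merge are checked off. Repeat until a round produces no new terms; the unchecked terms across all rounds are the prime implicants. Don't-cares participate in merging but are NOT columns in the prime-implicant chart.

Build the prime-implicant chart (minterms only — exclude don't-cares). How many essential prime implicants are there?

4

size-2^0 implicants → 0000(✓)  0001(✓)  0011(✓)  0101(✓)  1001(✓)  1010(✓)  1011(✓)  1110(✓)  1111(✓)
size-2^1 implicants → -001(✓)  -011(✓)  0-01  00-1(✓)  000-  1-10(✓)  1-11(✓)  10-1(✓)  101-(✓)  111-(✓)
size-2^2 implicants → -0-1  1-1-
Unchecked terms (primes): -0-1, 0-01, 000-, 1-1-
Minterm coverage:
  m0 ⊆ 000- [E]
  m1 ⊆ -0-1,0-01,000-
  m3 ⊆ -0-1 [E]
  m5 ⊆ 0-01 [E]
  m9 ⊆ -0-1 [E]
  m10 ⊆ 1-1- [E]
  m11 ⊆ -0-1,1-1-
  m14 ⊆ 1-1- [E]
  m15 ⊆ 1-1- [E]
E = {-0-1, 0-01, 000-, 1-1-}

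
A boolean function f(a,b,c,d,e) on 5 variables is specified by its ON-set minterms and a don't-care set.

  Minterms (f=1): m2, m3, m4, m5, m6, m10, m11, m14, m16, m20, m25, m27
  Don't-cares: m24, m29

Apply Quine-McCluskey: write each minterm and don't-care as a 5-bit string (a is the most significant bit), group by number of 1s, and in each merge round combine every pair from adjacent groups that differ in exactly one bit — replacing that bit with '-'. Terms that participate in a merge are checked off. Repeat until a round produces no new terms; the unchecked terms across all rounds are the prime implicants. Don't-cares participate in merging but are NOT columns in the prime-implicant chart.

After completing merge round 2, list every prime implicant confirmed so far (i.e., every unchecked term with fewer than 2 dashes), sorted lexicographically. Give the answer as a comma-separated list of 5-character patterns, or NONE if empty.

-0100, -1011, 001-0, 0010-, 1-000, 10-00, 11-01, 110-1, 1100-

[col 0] 00010*, 00011*, 00100*, 00101*, 00110*, 01010*, 01011*, 01110*, 10000*, 10100*, 11000*, 11001*, 11011*, 11101*
[col 1] -0100, -1011, 0-010*, 0-011*, 0-110*, 00-10*, 0001-*, 001-0, 0010-, 01-10*, 0101-*, 1-000, 10-00, 11-01, 110-1, 1100-
[col 2] 0--10, 0-01-
Prime implicants: -0100, -1011, 0--10, 0-01-, 001-0, 0010-, 1-000, 10-00, 11-01, 110-1, 1100-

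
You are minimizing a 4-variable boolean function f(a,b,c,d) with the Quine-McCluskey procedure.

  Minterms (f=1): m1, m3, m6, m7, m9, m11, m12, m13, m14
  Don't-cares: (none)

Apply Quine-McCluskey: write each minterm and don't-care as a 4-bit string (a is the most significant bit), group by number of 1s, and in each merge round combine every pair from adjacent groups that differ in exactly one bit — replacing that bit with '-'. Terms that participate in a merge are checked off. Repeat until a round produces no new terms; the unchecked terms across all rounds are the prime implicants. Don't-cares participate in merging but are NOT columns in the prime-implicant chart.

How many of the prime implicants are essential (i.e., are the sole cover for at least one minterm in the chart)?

1

[col 0] 0001*, 0011*, 0110*, 0111*, 1001*, 1011*, 1100*, 1101*, 1110*
[col 1] -001*, -011*, -110, 0-11, 00-1*, 011-, 1-01, 10-1*, 11-0, 110-
[col 2] -0-1
Prime implicants: -0-1, -110, 0-11, 011-, 1-01, 11-0, 110-
PI chart (minterm → PIs covering it):
  1 | -0-1  (sole → essential)
  3 | -0-1,0-11
  6 | -110,011-
  7 | 0-11,011-
  9 | -0-1,1-01
  11 | -0-1  (sole → essential)
  12 | 11-0,110-
  13 | 1-01,110-
  14 | -110,11-0
Essential prime implicants: -0-1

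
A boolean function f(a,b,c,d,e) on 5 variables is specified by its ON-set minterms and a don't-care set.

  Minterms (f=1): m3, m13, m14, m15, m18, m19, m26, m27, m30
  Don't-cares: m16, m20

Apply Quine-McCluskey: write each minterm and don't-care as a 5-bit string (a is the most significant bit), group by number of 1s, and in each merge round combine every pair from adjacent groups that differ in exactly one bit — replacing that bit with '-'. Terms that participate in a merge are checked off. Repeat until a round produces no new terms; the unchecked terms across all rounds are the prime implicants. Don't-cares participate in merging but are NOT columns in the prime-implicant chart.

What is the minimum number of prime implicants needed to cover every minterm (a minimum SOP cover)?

4

Round 0: 00011✓ 01101✓ 01110✓ 01111✓ 10000✓ 10010✓ 10011✓ 10100✓ 11010✓ 11011✓ 11110✓
Round 1: -0011 -1110 011-1 0111- 1-010✓ 1-011✓ 10-00 100-0 1001-✓ 11-10 1101-✓
Round 2: 1-01-
PIs = {-0011, -1110, 011-1, 0111-, 1-01-, 10-00, 100-0, 11-10}
Coverage chart:
  m3: -0011 ←essential
  m13: 011-1 ←essential
  m14: -1110,0111-
  m15: 011-1,0111-
  m18: 1-01-,100-0
  m19: -0011,1-01-
  m26: 1-01-,11-10
  m27: 1-01- ←essential
  m30: -1110,11-10
Essential: -0011, 011-1, 1-01-
Petrick residual → -1110
Min cover (4 terms): b'c'de + bcde' + a'bce + ac'd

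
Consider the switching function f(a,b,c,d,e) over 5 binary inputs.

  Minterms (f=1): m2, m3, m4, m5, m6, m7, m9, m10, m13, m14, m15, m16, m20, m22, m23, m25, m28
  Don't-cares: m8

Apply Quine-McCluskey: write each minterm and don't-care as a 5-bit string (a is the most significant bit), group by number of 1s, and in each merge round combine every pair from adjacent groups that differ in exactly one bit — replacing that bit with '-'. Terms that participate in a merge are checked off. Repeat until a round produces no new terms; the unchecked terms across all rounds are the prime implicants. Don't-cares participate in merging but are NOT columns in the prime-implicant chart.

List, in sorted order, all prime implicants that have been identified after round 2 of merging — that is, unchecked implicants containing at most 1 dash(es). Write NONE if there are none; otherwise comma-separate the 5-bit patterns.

-1001, 01-01, 010-0, 0100-, 1-100, 10-00

Round 0: 00010✓ 00011✓ 00100✓ 00101✓ 00110✓ 00111✓ 01000✓ 01001✓ 01010✓ 01101✓ 01110✓ 01111✓ 10000✓ 10100✓ 10110✓ 10111✓ 11001✓ 11100✓
Round 1: -0100✓ -0110✓ -0111✓ -1001 0-010✓ 0-101✓ 0-110✓ 0-111✓ 00-10✓ 00-11✓ 0001-✓ 001-0✓ 001-1✓ 0010-✓ 0011-✓ 01-01 01-10✓ 010-0 0100- 011-1✓ 0111-✓ 1-100 10-00 101-0✓ 1011-✓
Round 2: -01-0 -011- 0--10 0-1-1 0-11- 00-1- 001--
PIs = {-01-0, -011-, -1001, 0--10, 0-1-1, 0-11-, 00-1-, 001--, 01-01, 010-0, 0100-, 1-100, 10-00}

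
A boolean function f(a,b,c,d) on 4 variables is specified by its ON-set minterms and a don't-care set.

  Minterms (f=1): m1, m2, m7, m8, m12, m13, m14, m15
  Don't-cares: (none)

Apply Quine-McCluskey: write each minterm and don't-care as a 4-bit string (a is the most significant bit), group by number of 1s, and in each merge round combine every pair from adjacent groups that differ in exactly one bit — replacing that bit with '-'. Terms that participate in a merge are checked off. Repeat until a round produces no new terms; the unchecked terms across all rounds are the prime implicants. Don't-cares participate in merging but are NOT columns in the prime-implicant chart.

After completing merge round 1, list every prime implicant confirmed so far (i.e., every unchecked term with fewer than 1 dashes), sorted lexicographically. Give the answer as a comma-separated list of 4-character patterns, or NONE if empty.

0001, 0010

size-2^0 implicants → 0001  0010  0111(✓)  1000(✓)  1100(✓)  1101(✓)  1110(✓)  1111(✓)
size-2^1 implicants → -111  1-00  11-0(✓)  11-1(✓)  110-(✓)  111-(✓)
size-2^2 implicants → 11--
Unchecked terms (primes): -111, 0001, 0010, 1-00, 11--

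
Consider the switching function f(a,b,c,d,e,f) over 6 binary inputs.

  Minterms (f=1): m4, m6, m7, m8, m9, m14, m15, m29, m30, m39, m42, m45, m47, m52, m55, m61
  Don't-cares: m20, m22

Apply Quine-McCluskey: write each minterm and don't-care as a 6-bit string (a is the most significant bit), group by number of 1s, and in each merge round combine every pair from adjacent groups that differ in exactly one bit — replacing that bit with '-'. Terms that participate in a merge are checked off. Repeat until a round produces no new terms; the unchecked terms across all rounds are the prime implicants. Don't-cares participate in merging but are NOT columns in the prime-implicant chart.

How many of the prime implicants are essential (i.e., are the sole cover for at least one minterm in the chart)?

size-2^0 implicants → 000100(✓)  000110(✓)  000111(✓)  001000(✓)  001001(✓)  001110(✓)  001111(✓)  010100(✓)  010110(✓)  011101(✓)  011110(✓)  100111(✓)  101010  101101(✓)  101111(✓)  110100(✓)  110111(✓)  111101(✓)
size-2^1 implicants → -00111(✓)  -01111(✓)  -10100  -11101  0-0100(✓)  0-0110(✓)  0-1110(✓)  00-110(✓)  00-111(✓)  0001-0(✓)  00011-(✓)  00100-  00111-(✓)  01-110(✓)  0101-0(✓)  1-0111  1-1101  10-111(✓)  1011-1
size-2^2 implicants → -0-111  0--110  0-01-0  00-11-
Unchecked terms (primes): -0-111, -10100, -11101, 0--110, 0-01-0, 00-11-, 00100-, 1-0111, 1-1101, 101010, 1011-1
Minterm coverage:
  m4 ⊆ 0-01-0 [E]
  m6 ⊆ 0--110,0-01-0,00-11-
  m7 ⊆ -0-111,00-11-
  m8 ⊆ 00100- [E]
  m9 ⊆ 00100- [E]
  m14 ⊆ 0--110,00-11-
  m15 ⊆ -0-111,00-11-
  m29 ⊆ -11101 [E]
  m30 ⊆ 0--110 [E]
  m39 ⊆ -0-111,1-0111
  m42 ⊆ 101010 [E]
  m45 ⊆ 1-1101,1011-1
  m47 ⊆ -0-111,1011-1
  m52 ⊆ -10100 [E]
  m55 ⊆ 1-0111 [E]
  m61 ⊆ -11101,1-1101
E = {-10100, -11101, 0--110, 0-01-0, 00100-, 1-0111, 101010}

7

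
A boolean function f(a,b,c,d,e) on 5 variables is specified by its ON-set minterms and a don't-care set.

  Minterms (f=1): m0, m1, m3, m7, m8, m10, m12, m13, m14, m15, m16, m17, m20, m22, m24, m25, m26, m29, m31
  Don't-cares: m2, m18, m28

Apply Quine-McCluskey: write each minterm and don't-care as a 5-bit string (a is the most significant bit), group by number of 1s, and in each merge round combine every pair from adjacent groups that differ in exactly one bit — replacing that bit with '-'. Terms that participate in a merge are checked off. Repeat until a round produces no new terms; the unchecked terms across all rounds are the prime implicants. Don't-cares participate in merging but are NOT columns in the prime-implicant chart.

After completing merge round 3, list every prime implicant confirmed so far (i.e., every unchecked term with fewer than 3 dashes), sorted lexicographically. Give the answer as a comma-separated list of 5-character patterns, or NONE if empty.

-000-, -1-00, -11-1, -110-, 0-111, 00-11, 000--, 01--0, 011--, 1--00, 1-00-, 10--0, 11-0-

Round 0: 00000✓ 00001✓ 00010✓ 00011✓ 00111✓ 01000✓ 01010✓ 01100✓ 01101✓ 01110✓ 01111✓ 10000✓ 10001✓ 10010✓ 10100✓ 10110✓ 11000✓ 11001✓ 11010✓ 11100✓ 11101✓ 11111✓
Round 1: -0000✓ -0001✓ -0010✓ -1000✓ -1010✓ -1100✓ -1101✓ -1111✓ 0-000✓ 0-010✓ 0-111 00-11 000-0✓ 000-1✓ 0000-✓ 0001-✓ 01-00✓ 01-10✓ 010-0✓ 011-0✓ 011-1✓ 0110-✓ 0111-✓ 1-000✓ 1-001✓ 1-010✓ 1-100✓ 10-00✓ 10-10✓ 100-0✓ 1000-✓ 101-0✓ 11-00✓ 11-01✓ 110-0✓ 1100-✓ 111-1✓ 1110-✓
Round 2: --000✓ --010✓ -00-0✓ -000- -1-00 -10-0✓ -11-1 -110- 0-0-0✓ 000-- 01--0 011-- 1--00 1-0-0✓ 1-00- 10--0 11-0-
Round 3: --0-0
PIs = {--0-0, -000-, -1-00, -11-1, -110-, 0-111, 00-11, 000--, 01--0, 011--, 1--00, 1-00-, 10--0, 11-0-}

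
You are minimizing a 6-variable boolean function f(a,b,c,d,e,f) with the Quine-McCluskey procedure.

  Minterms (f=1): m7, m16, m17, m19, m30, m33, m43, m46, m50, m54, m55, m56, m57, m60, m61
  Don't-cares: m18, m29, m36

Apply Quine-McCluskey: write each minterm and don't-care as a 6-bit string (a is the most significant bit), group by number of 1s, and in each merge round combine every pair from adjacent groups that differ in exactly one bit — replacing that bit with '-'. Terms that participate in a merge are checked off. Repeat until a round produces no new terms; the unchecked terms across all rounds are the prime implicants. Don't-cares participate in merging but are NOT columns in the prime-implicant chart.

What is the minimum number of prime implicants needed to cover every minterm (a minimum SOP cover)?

Round 0: 000111 010000✓ 010001✓ 010010✓ 010011✓ 011101✓ 011110 100001 100100 101011 101110 110010✓ 110110✓ 110111✓ 111000✓ 111001✓ 111100✓ 111101✓
Round 1: -10010 -11101 0100-0✓ 0100-1✓ 01000-✓ 01001-✓ 110-10 11011- 111-00✓ 111-01✓ 11100-✓ 11110-✓
Round 2: 0100-- 111-0-
PIs = {-10010, -11101, 000111, 0100--, 011110, 100001, 100100, 101011, 101110, 110-10, 11011-, 111-0-}
Coverage chart:
  m7: 000111 ←essential
  m16: 0100-- ←essential
  m17: 0100-- ←essential
  m19: 0100-- ←essential
  m30: 011110 ←essential
  m33: 100001 ←essential
  m43: 101011 ←essential
  m46: 101110 ←essential
  m50: -10010,110-10
  m54: 110-10,11011-
  m55: 11011- ←essential
  m56: 111-0- ←essential
  m57: 111-0- ←essential
  m60: 111-0- ←essential
  m61: -11101,111-0-
Essential: 000111, 0100--, 011110, 100001, 101011, 101110, 11011-, 111-0-
Petrick residual → -10010
Min cover (9 terms): bc'd'ef' + a'b'c'def + a'bc'd' + a'bcdef' + ab'c'd'e'f + ab'cd'ef + ab'cdef' + abc'de + abce'

9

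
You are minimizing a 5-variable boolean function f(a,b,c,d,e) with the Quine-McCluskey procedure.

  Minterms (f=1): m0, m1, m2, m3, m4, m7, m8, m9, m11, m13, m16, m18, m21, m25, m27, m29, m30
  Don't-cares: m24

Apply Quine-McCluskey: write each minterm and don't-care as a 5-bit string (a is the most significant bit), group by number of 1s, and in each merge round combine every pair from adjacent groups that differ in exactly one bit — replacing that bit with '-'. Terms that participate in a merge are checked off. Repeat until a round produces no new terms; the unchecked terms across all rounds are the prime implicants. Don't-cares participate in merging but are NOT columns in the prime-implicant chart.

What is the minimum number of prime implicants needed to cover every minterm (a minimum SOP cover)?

Round 0: 00000✓ 00001✓ 00010✓ 00011✓ 00100✓ 00111✓ 01000✓ 01001✓ 01011✓ 01101✓ 10000✓ 10010✓ 10101✓ 11000✓ 11001✓ 11011✓ 11101✓ 11110
Round 1: -0000✓ -0010✓ -1000✓ -1001✓ -1011✓ -1101✓ 0-000✓ 0-001✓ 0-011✓ 00-00 00-11 000-0✓ 000-1✓ 0000-✓ 0001-✓ 01-01✓ 010-1✓ 0100-✓ 1-000✓ 1-101 100-0✓ 11-01✓ 110-1✓ 1100-✓
Round 2: --000 -00-0 -1-01 -10-1 -100- 0-0-1 0-00- 000--
PIs = {--000, -00-0, -1-01, -10-1, -100-, 0-0-1, 0-00-, 00-00, 00-11, 000--, 1-101, 11110}
Coverage chart:
  m0: --000,-00-0,0-00-,00-00,000--
  m1: 0-0-1,0-00-,000--
  m2: -00-0,000--
  m3: 0-0-1,00-11,000--
  m4: 00-00 ←essential
  m7: 00-11 ←essential
  m8: --000,-100-,0-00-
  m9: -1-01,-10-1,-100-,0-0-1,0-00-
  m11: -10-1,0-0-1
  m13: -1-01 ←essential
  m16: --000,-00-0
  m18: -00-0 ←essential
  m21: 1-101 ←essential
  m25: -1-01,-10-1,-100-
  m27: -10-1 ←essential
  m29: -1-01,1-101
  m30: 11110 ←essential
Essential: -00-0, -1-01, -10-1, 00-00, 00-11, 1-101, 11110
Petrick residual → 0-00-
Min cover (8 terms): b'c'e' + bd'e + bc'e + a'c'd' + a'b'd'e' + a'b'de + acd'e + abcde'

8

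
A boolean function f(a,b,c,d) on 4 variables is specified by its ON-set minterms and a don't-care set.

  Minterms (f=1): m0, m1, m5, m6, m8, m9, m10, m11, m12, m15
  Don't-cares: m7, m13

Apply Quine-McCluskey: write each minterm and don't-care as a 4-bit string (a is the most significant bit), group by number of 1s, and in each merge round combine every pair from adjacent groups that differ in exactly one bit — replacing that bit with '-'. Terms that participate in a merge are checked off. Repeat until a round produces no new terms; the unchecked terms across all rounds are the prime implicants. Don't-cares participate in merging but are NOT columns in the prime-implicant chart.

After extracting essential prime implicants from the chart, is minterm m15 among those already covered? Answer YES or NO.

NO

[col 0] 0000*, 0001*, 0101*, 0110*, 0111*, 1000*, 1001*, 1010*, 1011*, 1100*, 1101*, 1111*
[col 1] -000*, -001*, -101*, -111*, 0-01*, 000-*, 01-1*, 011-, 1-00*, 1-01*, 1-11*, 10-0*, 10-1*, 100-*, 101-*, 11-1*, 110-*
[col 2] --01, -00-, -1-1, 1--1, 1-0-, 10--
Prime implicants: --01, -00-, -1-1, 011-, 1--1, 1-0-, 10--
PI chart (minterm → PIs covering it):
  0 | -00-  (sole → essential)
  1 | --01,-00-
  5 | --01,-1-1
  6 | 011-  (sole → essential)
  8 | -00-,1-0-,10--
  9 | --01,-00-,1--1,1-0-,10--
  10 | 10--  (sole → essential)
  11 | 1--1,10--
  12 | 1-0-  (sole → essential)
  15 | -1-1,1--1
Essential prime implicants: -00-, 011-, 1-0-, 10--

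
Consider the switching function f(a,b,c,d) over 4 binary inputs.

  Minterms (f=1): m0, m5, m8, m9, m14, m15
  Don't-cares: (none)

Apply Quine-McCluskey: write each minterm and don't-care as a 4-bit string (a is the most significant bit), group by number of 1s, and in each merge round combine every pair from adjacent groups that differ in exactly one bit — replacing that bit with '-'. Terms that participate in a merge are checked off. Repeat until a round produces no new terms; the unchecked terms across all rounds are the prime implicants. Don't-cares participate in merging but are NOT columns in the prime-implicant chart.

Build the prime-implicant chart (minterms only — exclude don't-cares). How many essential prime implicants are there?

4

[col 0] 0000*, 0101, 1000*, 1001*, 1110*, 1111*
[col 1] -000, 100-, 111-
Prime implicants: -000, 0101, 100-, 111-
PI chart (minterm → PIs covering it):
  0 | -000  (sole → essential)
  5 | 0101  (sole → essential)
  8 | -000,100-
  9 | 100-  (sole → essential)
  14 | 111-  (sole → essential)
  15 | 111-  (sole → essential)
Essential prime implicants: -000, 0101, 100-, 111-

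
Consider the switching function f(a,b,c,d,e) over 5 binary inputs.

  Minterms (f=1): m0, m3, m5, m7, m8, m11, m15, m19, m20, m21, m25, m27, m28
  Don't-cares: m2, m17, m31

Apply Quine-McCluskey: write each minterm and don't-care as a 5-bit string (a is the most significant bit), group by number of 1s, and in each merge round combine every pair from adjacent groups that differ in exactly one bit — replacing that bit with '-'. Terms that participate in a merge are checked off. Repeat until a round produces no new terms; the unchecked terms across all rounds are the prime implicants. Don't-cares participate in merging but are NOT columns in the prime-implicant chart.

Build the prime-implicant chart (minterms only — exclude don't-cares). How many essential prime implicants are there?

size-2^0 implicants → 00000(✓)  00010(✓)  00011(✓)  00101(✓)  00111(✓)  01000(✓)  01011(✓)  01111(✓)  10001(✓)  10011(✓)  10100(✓)  10101(✓)  11001(✓)  11011(✓)  11100(✓)  11111(✓)
size-2^1 implicants → -0011(✓)  -0101  -1011(✓)  -1111(✓)  0-000  0-011(✓)  0-111(✓)  00-11(✓)  000-0  0001-  001-1  01-11(✓)  1-001(✓)  1-011(✓)  1-100  10-01  100-1(✓)  1010-  11-11(✓)  110-1(✓)
size-2^2 implicants → --011  -1-11  0--11  1-0-1
Unchecked terms (primes): --011, -0101, -1-11, 0--11, 0-000, 000-0, 0001-, 001-1, 1-0-1, 1-100, 10-01, 1010-
Minterm coverage:
  m0 ⊆ 0-000,000-0
  m3 ⊆ --011,0--11,0001-
  m5 ⊆ -0101,001-1
  m7 ⊆ 0--11,001-1
  m8 ⊆ 0-000 [E]
  m11 ⊆ --011,-1-11,0--11
  m15 ⊆ -1-11,0--11
  m19 ⊆ --011,1-0-1
  m20 ⊆ 1-100,1010-
  m21 ⊆ -0101,10-01,1010-
  m25 ⊆ 1-0-1 [E]
  m27 ⊆ --011,-1-11,1-0-1
  m28 ⊆ 1-100 [E]
E = {0-000, 1-0-1, 1-100}

3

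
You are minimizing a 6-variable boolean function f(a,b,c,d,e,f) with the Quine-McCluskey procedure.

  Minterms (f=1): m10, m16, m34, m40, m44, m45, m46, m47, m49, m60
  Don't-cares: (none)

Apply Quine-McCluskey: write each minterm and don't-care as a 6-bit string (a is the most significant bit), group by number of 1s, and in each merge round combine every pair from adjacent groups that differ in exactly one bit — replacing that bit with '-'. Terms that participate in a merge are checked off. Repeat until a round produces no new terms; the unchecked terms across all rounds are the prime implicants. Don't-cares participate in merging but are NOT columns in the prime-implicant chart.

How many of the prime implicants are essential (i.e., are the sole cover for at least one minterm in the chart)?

7

[col 0] 001010, 010000, 100010, 101000*, 101100*, 101101*, 101110*, 101111*, 110001, 111100*
[col 1] 1-1100, 101-00, 1011-0*, 1011-1*, 10110-*, 10111-*
[col 2] 1011--
Prime implicants: 001010, 010000, 1-1100, 100010, 101-00, 1011--, 110001
PI chart (minterm → PIs covering it):
  10 | 001010  (sole → essential)
  16 | 010000  (sole → essential)
  34 | 100010  (sole → essential)
  40 | 101-00  (sole → essential)
  44 | 1-1100,101-00,1011--
  45 | 1011--  (sole → essential)
  46 | 1011--  (sole → essential)
  47 | 1011--  (sole → essential)
  49 | 110001  (sole → essential)
  60 | 1-1100  (sole → essential)
Essential prime implicants: 001010, 010000, 1-1100, 100010, 101-00, 1011--, 110001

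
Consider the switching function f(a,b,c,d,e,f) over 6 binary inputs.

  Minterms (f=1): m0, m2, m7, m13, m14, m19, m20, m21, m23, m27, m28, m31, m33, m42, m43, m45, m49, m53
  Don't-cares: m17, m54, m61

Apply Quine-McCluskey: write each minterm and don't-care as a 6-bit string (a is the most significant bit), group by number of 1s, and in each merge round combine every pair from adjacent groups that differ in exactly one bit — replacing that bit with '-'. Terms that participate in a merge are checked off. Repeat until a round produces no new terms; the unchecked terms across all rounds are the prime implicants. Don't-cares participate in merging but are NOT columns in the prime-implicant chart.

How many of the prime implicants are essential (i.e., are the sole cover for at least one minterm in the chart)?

size-2^0 implicants → 000000(✓)  000010(✓)  000111(✓)  001101(✓)  001110  010001(✓)  010011(✓)  010100(✓)  010101(✓)  010111(✓)  011011(✓)  011100(✓)  011111(✓)  100001(✓)  101010(✓)  101011(✓)  101101(✓)  110001(✓)  110101(✓)  110110  111101(✓)
size-2^1 implicants → -01101  -10001(✓)  -10101(✓)  0-0111  0000-0  01-011(✓)  01-100  01-111(✓)  010-01(✓)  010-11(✓)  0100-1(✓)  0101-1(✓)  01010-  011-11(✓)  1-0001  1-1101  10101-  11-101  110-01(✓)
size-2^2 implicants → -10-01  01--11  010--1
Unchecked terms (primes): -01101, -10-01, 0-0111, 0000-0, 001110, 01--11, 01-100, 010--1, 01010-, 1-0001, 1-1101, 10101-, 11-101, 110110
Minterm coverage:
  m0 ⊆ 0000-0 [E]
  m2 ⊆ 0000-0 [E]
  m7 ⊆ 0-0111 [E]
  m13 ⊆ -01101 [E]
  m14 ⊆ 001110 [E]
  m19 ⊆ 01--11,010--1
  m20 ⊆ 01-100,01010-
  m21 ⊆ -10-01,010--1,01010-
  m23 ⊆ 0-0111,01--11,010--1
  m27 ⊆ 01--11 [E]
  m28 ⊆ 01-100 [E]
  m31 ⊆ 01--11 [E]
  m33 ⊆ 1-0001 [E]
  m42 ⊆ 10101- [E]
  m43 ⊆ 10101- [E]
  m45 ⊆ -01101,1-1101
  m49 ⊆ -10-01,1-0001
  m53 ⊆ -10-01,11-101
E = {-01101, 0-0111, 0000-0, 001110, 01--11, 01-100, 1-0001, 10101-}

8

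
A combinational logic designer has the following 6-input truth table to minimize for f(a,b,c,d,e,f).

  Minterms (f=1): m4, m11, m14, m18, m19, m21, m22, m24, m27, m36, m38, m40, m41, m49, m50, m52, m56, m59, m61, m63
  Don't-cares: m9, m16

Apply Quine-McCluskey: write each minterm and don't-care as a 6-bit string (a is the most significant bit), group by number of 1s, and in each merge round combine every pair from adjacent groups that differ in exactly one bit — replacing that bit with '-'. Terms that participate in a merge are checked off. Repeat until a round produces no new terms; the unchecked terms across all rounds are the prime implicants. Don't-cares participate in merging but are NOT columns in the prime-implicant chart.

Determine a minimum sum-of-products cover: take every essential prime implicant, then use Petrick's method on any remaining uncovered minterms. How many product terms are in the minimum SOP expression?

Round 0: 000100✓ 001001✓ 001011✓ 001110 010000✓ 010010✓ 010011✓ 010101 010110✓ 011000✓ 011011✓ 100100✓ 100110✓ 101000✓ 101001✓ 110001 110010✓ 110100✓ 111000✓ 111011✓ 111101✓ 111111✓
Round 1: -00100 -01001 -10010 -11000 -11011 0-1011 0010-1 01-000 01-011 010-10 0100-0 01001- 1-0100 1-1000 1001-0 10100- 111-11 1111-1
PIs = {-00100, -01001, -10010, -11000, -11011, 0-1011, 0010-1, 001110, 01-000, 01-011, 010-10, 0100-0, 01001-, 010101, 1-0100, 1-1000, 1001-0, 10100-, 110001, 111-11, 1111-1}
Coverage chart:
  m4: -00100 ←essential
  m11: 0-1011,0010-1
  m14: 001110 ←essential
  m18: -10010,010-10,0100-0,01001-
  m19: 01-011,01001-
  m21: 010101 ←essential
  m22: 010-10 ←essential
  m24: -11000,01-000
  m27: -11011,0-1011,01-011
  m36: -00100,1-0100,1001-0
  m38: 1001-0 ←essential
  m40: 1-1000,10100-
  m41: -01001,10100-
  m49: 110001 ←essential
  m50: -10010 ←essential
  m52: 1-0100 ←essential
  m56: -11000,1-1000
  m59: -11011,111-11
  m61: 1111-1 ←essential
  m63: 111-11,1111-1
Essential: -00100, -10010, 001110, 010-10, 010101, 1-0100, 1001-0, 110001, 1111-1
Petrick residual → -11000, -11011, 0-1011, 01-011, 10100-
Min cover (14 terms): b'c'de'f' + bc'd'ef' + bcd'e'f' + bcd'ef + a'cd'ef + a'b'cdef' + a'bd'ef + a'bc'ef' + a'bc'de'f + ac'de'f' + ab'c'df' + ab'cd'e' + abc'd'e'f + abcdf

14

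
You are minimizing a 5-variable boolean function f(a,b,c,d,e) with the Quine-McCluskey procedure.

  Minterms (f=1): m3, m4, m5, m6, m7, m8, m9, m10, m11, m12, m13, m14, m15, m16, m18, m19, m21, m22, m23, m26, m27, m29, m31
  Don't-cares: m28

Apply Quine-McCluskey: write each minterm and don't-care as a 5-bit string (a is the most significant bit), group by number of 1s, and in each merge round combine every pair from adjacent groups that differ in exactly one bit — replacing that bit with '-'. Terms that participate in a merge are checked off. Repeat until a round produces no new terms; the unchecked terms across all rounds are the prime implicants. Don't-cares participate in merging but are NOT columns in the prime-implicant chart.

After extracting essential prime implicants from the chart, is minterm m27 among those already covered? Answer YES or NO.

Round 0: 00011✓ 00100✓ 00101✓ 00110✓ 00111✓ 01000✓ 01001✓ 01010✓ 01011✓ 01100✓ 01101✓ 01110✓ 01111✓ 10000✓ 10010✓ 10011✓ 10101✓ 10110✓ 10111✓ 11010✓ 11011✓ 11100✓ 11101✓ 11111✓
Round 1: -0011✓ -0101✓ -0110✓ -0111✓ -1010✓ -1011✓ -1100✓ -1101✓ -1111✓ 0-011✓ 0-100✓ 0-101✓ 0-110✓ 0-111✓ 00-11✓ 001-0✓ 001-1✓ 0010-✓ 0011-✓ 01-00✓ 01-01✓ 01-10✓ 01-11✓ 010-0✓ 010-1✓ 0100-✓ 0101-✓ 011-0✓ 011-1✓ 0110-✓ 0111-✓ 1-010✓ 1-011✓ 1-101✓ 1-111✓ 10-10✓ 10-11✓ 100-0 1001-✓ 101-1✓ 1011-✓ 11-11✓ 1101-✓ 111-1✓ 1110-✓
Round 2: --011✓ --101✓ --111✓ -0-11✓ -01-1✓ -011- -1-11✓ -101- -11-1✓ -110- 0--11✓ 0-1-0✓ 0-1-1✓ 0-10-✓ 0-11-✓ 001--✓ 01--0✓ 01--1✓ 01-0-✓ 01-1-✓ 010--✓ 011--✓ 1--11✓ 1-01- 1-1-1✓ 10-1-
Round 3: ---11 --1-1 0-1-- 01---
PIs = {---11, --1-1, -011-, -101-, -110-, 0-1--, 01---, 1-01-, 10-1-, 100-0}
Coverage chart:
  m3: ---11 ←essential
  m4: 0-1-- ←essential
  m5: --1-1,0-1--
  m6: -011-,0-1--
  m7: ---11,--1-1,-011-,0-1--
  m8: 01--- ←essential
  m9: 01--- ←essential
  m10: -101-,01---
  m11: ---11,-101-,01---
  m12: -110-,0-1--,01---
  m13: --1-1,-110-,0-1--,01---
  m14: 0-1--,01---
  m15: ---11,--1-1,0-1--,01---
  m16: 100-0 ←essential
  m18: 1-01-,10-1-,100-0
  m19: ---11,1-01-,10-1-
  m21: --1-1 ←essential
  m22: -011-,10-1-
  m23: ---11,--1-1,-011-,10-1-
  m26: -101-,1-01-
  m27: ---11,-101-,1-01-
  m29: --1-1,-110-
  m31: ---11,--1-1
Essential: ---11, --1-1, 0-1--, 01---, 100-0

YES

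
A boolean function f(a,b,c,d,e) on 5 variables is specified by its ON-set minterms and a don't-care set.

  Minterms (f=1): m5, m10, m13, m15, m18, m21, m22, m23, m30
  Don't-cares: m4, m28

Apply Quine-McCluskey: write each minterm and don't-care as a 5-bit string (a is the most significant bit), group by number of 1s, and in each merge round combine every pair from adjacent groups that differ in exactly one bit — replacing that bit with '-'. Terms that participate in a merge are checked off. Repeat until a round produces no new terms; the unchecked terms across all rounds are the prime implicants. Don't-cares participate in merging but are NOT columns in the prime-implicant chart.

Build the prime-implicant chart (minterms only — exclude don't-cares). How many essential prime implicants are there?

3

Round 0: 00100✓ 00101✓ 01010 01101✓ 01111✓ 10010✓ 10101✓ 10110✓ 10111✓ 11100✓ 11110✓
Round 1: -0101 0-101 0010- 011-1 1-110 10-10 101-1 1011- 111-0
PIs = {-0101, 0-101, 0010-, 01010, 011-1, 1-110, 10-10, 101-1, 1011-, 111-0}
Coverage chart:
  m5: -0101,0-101,0010-
  m10: 01010 ←essential
  m13: 0-101,011-1
  m15: 011-1 ←essential
  m18: 10-10 ←essential
  m21: -0101,101-1
  m22: 1-110,10-10,1011-
  m23: 101-1,1011-
  m30: 1-110,111-0
Essential: 01010, 011-1, 10-10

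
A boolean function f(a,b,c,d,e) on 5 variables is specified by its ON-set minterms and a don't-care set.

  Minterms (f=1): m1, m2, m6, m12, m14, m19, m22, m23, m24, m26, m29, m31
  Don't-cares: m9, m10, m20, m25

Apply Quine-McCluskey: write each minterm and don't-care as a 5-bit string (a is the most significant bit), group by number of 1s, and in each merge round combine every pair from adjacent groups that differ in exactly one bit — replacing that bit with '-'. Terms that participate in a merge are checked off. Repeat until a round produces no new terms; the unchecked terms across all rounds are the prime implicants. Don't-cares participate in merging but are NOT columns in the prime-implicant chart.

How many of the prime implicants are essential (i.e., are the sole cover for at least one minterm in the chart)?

4

[col 0] 00001*, 00010*, 00110*, 01001*, 01010*, 01100*, 01110*, 10011*, 10100*, 10110*, 10111*, 11000*, 11001*, 11010*, 11101*, 11111*
[col 1] -0110, -1001, -1010, 0-001, 0-010*, 0-110*, 00-10*, 01-10*, 011-0, 1-111, 10-11, 101-0, 1011-, 11-01, 110-0, 1100-, 111-1
[col 2] 0--10
Prime implicants: -0110, -1001, -1010, 0--10, 0-001, 011-0, 1-111, 10-11, 101-0, 1011-, 11-01, 110-0, 1100-, 111-1
PI chart (minterm → PIs covering it):
  1 | 0-001  (sole → essential)
  2 | 0--10  (sole → essential)
  6 | -0110,0--10
  12 | 011-0  (sole → essential)
  14 | 0--10,011-0
  19 | 10-11  (sole → essential)
  22 | -0110,101-0,1011-
  23 | 1-111,10-11,1011-
  24 | 110-0,1100-
  26 | -1010,110-0
  29 | 11-01,111-1
  31 | 1-111,111-1
Essential prime implicants: 0--10, 0-001, 011-0, 10-11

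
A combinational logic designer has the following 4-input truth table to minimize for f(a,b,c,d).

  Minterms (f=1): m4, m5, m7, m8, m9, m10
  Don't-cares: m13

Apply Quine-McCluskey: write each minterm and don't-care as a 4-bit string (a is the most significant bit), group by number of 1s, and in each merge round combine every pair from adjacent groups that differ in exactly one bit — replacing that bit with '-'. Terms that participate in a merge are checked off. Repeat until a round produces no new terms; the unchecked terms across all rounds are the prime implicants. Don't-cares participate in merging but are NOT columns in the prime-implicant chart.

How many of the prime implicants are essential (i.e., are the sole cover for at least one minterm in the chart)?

[col 0] 0100*, 0101*, 0111*, 1000*, 1001*, 1010*, 1101*
[col 1] -101, 01-1, 010-, 1-01, 10-0, 100-
Prime implicants: -101, 01-1, 010-, 1-01, 10-0, 100-
PI chart (minterm → PIs covering it):
  4 | 010-  (sole → essential)
  5 | -101,01-1,010-
  7 | 01-1  (sole → essential)
  8 | 10-0,100-
  9 | 1-01,100-
  10 | 10-0  (sole → essential)
Essential prime implicants: 01-1, 010-, 10-0

3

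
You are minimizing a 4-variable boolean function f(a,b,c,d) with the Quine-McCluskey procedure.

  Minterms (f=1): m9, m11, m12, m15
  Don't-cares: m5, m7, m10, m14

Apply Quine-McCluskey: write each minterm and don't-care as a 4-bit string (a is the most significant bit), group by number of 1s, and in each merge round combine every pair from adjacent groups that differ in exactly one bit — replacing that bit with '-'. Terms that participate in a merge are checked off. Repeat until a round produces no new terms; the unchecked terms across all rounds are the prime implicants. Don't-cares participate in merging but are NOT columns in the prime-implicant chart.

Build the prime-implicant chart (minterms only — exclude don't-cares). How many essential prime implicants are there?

size-2^0 implicants → 0101(✓)  0111(✓)  1001(✓)  1010(✓)  1011(✓)  1100(✓)  1110(✓)  1111(✓)
size-2^1 implicants → -111  01-1  1-10(✓)  1-11(✓)  10-1  101-(✓)  11-0  111-(✓)
size-2^2 implicants → 1-1-
Unchecked terms (primes): -111, 01-1, 1-1-, 10-1, 11-0
Minterm coverage:
  m9 ⊆ 10-1 [E]
  m11 ⊆ 1-1-,10-1
  m12 ⊆ 11-0 [E]
  m15 ⊆ -111,1-1-
E = {10-1, 11-0}

2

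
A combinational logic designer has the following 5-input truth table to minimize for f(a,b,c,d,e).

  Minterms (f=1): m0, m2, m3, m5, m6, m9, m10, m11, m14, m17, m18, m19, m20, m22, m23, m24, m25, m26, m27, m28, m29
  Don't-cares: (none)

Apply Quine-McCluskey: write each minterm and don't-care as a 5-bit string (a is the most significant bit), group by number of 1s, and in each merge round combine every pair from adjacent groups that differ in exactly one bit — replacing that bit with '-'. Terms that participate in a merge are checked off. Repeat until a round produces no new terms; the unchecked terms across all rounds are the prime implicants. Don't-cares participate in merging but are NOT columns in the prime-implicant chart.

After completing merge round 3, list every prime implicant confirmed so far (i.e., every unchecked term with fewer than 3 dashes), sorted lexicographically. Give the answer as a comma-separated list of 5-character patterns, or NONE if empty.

size-2^0 implicants → 00000(✓)  00010(✓)  00011(✓)  00101  00110(✓)  01001(✓)  01010(✓)  01011(✓)  01110(✓)  10001(✓)  10010(✓)  10011(✓)  10100(✓)  10110(✓)  10111(✓)  11000(✓)  11001(✓)  11010(✓)  11011(✓)  11100(✓)  11101(✓)
size-2^1 implicants → -0010(✓)  -0011(✓)  -0110(✓)  -1001(✓)  -1010(✓)  -1011(✓)  0-010(✓)  0-011(✓)  0-110(✓)  00-10(✓)  000-0  0001-(✓)  01-10(✓)  010-1(✓)  0101-(✓)  1-001(✓)  1-010(✓)  1-011(✓)  1-100  10-10(✓)  10-11(✓)  100-1(✓)  1001-(✓)  101-0  1011-(✓)  11-00(✓)  11-01(✓)  110-0(✓)  110-1(✓)  1100-(✓)  1101-(✓)  1110-(✓)
size-2^2 implicants → --010(✓)  --011(✓)  -0-10  -001-(✓)  -10-1  -101-(✓)  0--10  0-01-(✓)  1-0-1  1-01-(✓)  10-1-  11-0-  110--
size-2^3 implicants → --01-
Unchecked terms (primes): --01-, -0-10, -10-1, 0--10, 000-0, 00101, 1-0-1, 1-100, 10-1-, 101-0, 11-0-, 110--

-0-10, -10-1, 0--10, 000-0, 00101, 1-0-1, 1-100, 10-1-, 101-0, 11-0-, 110--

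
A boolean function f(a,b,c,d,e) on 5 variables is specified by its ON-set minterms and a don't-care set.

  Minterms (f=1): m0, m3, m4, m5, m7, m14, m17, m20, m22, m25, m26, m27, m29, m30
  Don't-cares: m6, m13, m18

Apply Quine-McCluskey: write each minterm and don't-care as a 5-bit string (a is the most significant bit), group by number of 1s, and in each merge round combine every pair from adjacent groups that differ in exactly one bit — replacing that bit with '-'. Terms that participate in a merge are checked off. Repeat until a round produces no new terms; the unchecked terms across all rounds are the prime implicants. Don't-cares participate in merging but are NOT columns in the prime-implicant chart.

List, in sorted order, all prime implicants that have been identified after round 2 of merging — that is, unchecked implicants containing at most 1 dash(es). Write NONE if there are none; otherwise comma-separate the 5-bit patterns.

-1101, 0-101, 00-00, 00-11, 1-001, 11-01, 110-1, 1101-

Round 0: 00000✓ 00011✓ 00100✓ 00101✓ 00110✓ 00111✓ 01101✓ 01110✓ 10001✓ 10010✓ 10100✓ 10110✓ 11001✓ 11010✓ 11011✓ 11101✓ 11110✓
Round 1: -0100✓ -0110✓ -1101 -1110✓ 0-101 0-110✓ 00-00 00-11 001-0✓ 001-1✓ 0010-✓ 0011-✓ 1-001 1-010✓ 1-110✓ 10-10✓ 101-0✓ 11-01 11-10✓ 110-1 1101-
Round 2: --110 -01-0 001-- 1--10
PIs = {--110, -01-0, -1101, 0-101, 00-00, 00-11, 001--, 1--10, 1-001, 11-01, 110-1, 1101-}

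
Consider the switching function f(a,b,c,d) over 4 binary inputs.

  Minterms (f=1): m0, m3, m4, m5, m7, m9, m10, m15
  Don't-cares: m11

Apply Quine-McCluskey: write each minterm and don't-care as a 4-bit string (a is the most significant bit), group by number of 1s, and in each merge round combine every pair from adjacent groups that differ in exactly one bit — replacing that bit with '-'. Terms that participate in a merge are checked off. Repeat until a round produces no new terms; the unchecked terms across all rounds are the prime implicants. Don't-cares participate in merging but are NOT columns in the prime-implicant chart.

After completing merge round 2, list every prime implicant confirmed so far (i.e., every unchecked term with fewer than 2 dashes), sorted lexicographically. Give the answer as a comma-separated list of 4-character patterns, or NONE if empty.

[col 0] 0000*, 0011*, 0100*, 0101*, 0111*, 1001*, 1010*, 1011*, 1111*
[col 1] -011*, -111*, 0-00, 0-11*, 01-1, 010-, 1-11*, 10-1, 101-
[col 2] --11
Prime implicants: --11, 0-00, 01-1, 010-, 10-1, 101-

0-00, 01-1, 010-, 10-1, 101-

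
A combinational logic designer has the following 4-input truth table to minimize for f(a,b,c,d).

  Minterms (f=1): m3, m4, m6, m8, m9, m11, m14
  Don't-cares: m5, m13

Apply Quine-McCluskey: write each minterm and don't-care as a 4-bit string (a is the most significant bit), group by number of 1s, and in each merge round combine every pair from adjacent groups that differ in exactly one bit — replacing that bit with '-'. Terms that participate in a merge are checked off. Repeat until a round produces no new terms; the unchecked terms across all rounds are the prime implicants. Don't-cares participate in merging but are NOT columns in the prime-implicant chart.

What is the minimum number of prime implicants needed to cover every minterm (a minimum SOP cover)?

size-2^0 implicants → 0011(✓)  0100(✓)  0101(✓)  0110(✓)  1000(✓)  1001(✓)  1011(✓)  1101(✓)  1110(✓)
size-2^1 implicants → -011  -101  -110  01-0  010-  1-01  10-1  100-
Unchecked terms (primes): -011, -101, -110, 01-0, 010-, 1-01, 10-1, 100-
Minterm coverage:
  m3 ⊆ -011 [E]
  m4 ⊆ 01-0,010-
  m6 ⊆ -110,01-0
  m8 ⊆ 100- [E]
  m9 ⊆ 1-01,10-1,100-
  m11 ⊆ -011,10-1
  m14 ⊆ -110 [E]
E = {-011, -110, 100-}
Petrick residual → 01-0
Cover = b'cd + bcd' + a'bd' + ab'c'  |cover|=4

4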